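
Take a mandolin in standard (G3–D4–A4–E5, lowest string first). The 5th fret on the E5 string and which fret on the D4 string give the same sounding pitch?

E5 at fret 5 is E5 + 5 semitones = A5.
The open D4 string is 14 semitones below the open E5, so the same pitch on the D4 string lies at fret 5 + 14 = 19.

19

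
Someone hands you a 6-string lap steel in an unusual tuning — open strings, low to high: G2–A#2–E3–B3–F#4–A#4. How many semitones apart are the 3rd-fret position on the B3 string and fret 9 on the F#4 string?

13 semitones

B3 at fret 3 → D4 (MIDI 62); F#4 at fret 9 → D#5 (MIDI 75).
62 − 75 = -13, so the two pitches are 13 semitones apart, with D#5 the higher.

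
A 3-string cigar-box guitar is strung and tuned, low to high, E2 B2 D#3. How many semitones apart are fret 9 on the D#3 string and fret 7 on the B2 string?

6 semitones

D#3 at fret 9 → C4 (MIDI 60); B2 at fret 7 → F#3 (MIDI 54).
60 − 54 = 6, so the two pitches are 6 semitones apart, with C4 the higher.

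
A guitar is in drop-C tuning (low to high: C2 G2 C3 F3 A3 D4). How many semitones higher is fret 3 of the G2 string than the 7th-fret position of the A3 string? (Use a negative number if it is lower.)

-18 semitones

G2 at fret 3 → A#2 (MIDI 46); A3 at fret 7 → E4 (MIDI 64).
46 − 64 = -18, so the two pitches are 18 semitones apart.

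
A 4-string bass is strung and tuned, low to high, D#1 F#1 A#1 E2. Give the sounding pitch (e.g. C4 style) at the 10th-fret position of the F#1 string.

Each fret is one semitone, so F#1 + 10 = E2.

E2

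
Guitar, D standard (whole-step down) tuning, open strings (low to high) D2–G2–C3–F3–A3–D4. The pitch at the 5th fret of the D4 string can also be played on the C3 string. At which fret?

D4 at fret 5 is D4 + 5 semitones = G4.
The open C3 string is 14 semitones below the open D4, so the same pitch on the C3 string lies at fret 5 + 14 = 19.

19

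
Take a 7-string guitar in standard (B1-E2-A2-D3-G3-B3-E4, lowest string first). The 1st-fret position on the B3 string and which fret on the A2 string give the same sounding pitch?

Fret 1 on B3 is MIDI 59 + 1 = 60 (C4). On the A2 string (open MIDI 45), that pitch is 60 − 45 = fret 15.

15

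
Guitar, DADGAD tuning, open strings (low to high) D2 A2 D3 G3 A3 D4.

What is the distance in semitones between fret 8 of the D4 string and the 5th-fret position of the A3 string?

D4 at fret 8 → A#4 (MIDI 70); A3 at fret 5 → D4 (MIDI 62).
70 − 62 = 8, so the two pitches are 8 semitones apart, with A#4 the higher.

8 semitones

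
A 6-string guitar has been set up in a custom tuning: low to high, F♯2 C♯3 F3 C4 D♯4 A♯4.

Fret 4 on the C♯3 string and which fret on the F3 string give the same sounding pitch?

C♯3 at fret 4 is C♯3 + 4 semitones = F3.
The open F3 string is 4 semitones above the open C♯3, so the same pitch on the F3 string lies at fret 4 − 4 = 0.

0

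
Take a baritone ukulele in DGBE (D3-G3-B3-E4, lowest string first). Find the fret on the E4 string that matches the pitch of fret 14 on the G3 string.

G3 at fret 14 is G3 + 14 semitones = A4.
The open E4 string is 9 semitones above the open G3, so the same pitch on the E4 string lies at fret 14 − 9 = 5.

5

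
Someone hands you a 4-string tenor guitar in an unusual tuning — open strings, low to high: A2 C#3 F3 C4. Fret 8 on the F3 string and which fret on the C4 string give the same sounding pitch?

1

F3 at fret 8 is F3 + 8 semitones = C#4.
The open C4 string is 7 semitones above the open F3, so the same pitch on the C4 string lies at fret 8 − 7 = 1.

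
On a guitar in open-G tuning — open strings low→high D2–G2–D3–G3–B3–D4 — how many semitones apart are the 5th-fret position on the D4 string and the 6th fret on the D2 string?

D4 at fret 5 → G4 (MIDI 67); D2 at fret 6 → G#2 (MIDI 44).
67 − 44 = 23, so the two pitches are 23 semitones apart, with G4 the higher.

23 semitones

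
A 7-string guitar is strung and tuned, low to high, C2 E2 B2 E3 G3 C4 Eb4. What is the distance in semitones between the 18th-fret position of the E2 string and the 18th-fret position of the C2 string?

E2 at fret 18 → Bb3 (MIDI 58); C2 at fret 18 → Gb3 (MIDI 54).
58 − 54 = 4, so the two pitches are 4 semitones apart, with Bb3 the higher.

4 semitones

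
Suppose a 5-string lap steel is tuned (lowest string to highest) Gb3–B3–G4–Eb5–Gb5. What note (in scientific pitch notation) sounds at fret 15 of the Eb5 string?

Each fret is one semitone, so Eb5 + 15 = Gb6.

Gb6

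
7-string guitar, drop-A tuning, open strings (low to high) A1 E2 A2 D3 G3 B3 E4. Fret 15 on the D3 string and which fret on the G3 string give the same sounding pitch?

D3 at fret 15 is D3 + 15 semitones = F4.
The open G3 string is 5 semitones above the open D3, so the same pitch on the G3 string lies at fret 15 − 5 = 10.

10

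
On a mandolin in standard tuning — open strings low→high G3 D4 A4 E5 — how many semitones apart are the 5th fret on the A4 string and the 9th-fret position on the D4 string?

3 semitones

A4 at fret 5 → D5 (MIDI 74); D4 at fret 9 → B4 (MIDI 71).
74 − 71 = 3, so the two pitches are 3 semitones apart, with D5 the higher.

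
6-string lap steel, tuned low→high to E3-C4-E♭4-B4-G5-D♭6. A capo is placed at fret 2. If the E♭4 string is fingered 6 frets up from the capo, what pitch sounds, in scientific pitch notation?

B4

The capo raises the open E♭4 by 2 semitones to F4; fretting 6 more gives E♭4 + 2 + 6 = E♭4 + 8 semitones = B4.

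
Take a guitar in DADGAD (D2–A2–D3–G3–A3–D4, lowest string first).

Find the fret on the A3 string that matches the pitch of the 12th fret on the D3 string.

D3 at fret 12 is D3 + 12 semitones = D4.
The open A3 string is 7 semitones above the open D3, so the same pitch on the A3 string lies at fret 12 − 7 = 5.

5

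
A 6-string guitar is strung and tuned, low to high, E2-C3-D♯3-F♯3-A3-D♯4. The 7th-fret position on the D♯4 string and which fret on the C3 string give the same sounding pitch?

22

Fret 7 on D♯4 is MIDI 63 + 7 = 70 (A♯4). On the C3 string (open MIDI 48), that pitch is 70 − 48 = fret 22.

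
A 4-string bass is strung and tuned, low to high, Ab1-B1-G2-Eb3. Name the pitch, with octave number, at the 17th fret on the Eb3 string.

Ab4

Eb3 is MIDI 51. Adding 17 gives 68, which is Ab4.
(Equivalently spelled G#4.)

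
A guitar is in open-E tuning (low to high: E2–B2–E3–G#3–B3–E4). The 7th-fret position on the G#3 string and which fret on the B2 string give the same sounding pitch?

G#3 at fret 7 is G#3 + 7 semitones = D#4.
The open B2 string is 9 semitones below the open G#3, so the same pitch on the B2 string lies at fret 7 + 9 = 16.

16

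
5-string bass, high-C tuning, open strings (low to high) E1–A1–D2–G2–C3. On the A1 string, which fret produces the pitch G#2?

G#2 is 11 semitones above the open A1 (A–A#–B–C–…–F#–G–G#), so it sits at fret 11.

11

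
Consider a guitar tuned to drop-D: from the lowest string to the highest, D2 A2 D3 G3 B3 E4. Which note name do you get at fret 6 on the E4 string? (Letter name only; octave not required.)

A#

Each fret is one semitone, so E4 + 6 = A#.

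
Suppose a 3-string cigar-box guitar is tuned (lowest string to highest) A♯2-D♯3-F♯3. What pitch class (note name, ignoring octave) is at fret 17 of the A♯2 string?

D♯

The open A♯2 string plus 17 semitones: A#–B–C–C#–…–C#–D–D#.
(Equivalently spelled E♭.)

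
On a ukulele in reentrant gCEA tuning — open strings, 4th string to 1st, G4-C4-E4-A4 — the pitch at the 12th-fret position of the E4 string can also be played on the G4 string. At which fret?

Fret 12 on E4 is MIDI 64 + 12 = 76 (E5). On the G4 string (open MIDI 67), that pitch is 76 − 67 = fret 9.

9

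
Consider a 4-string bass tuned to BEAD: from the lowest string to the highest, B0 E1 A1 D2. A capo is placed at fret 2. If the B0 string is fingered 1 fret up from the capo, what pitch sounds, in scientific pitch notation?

The capo raises the open B0 by 2 semitones to C#1; fretting 1 more gives B0 + 2 + 1 = B0 + 3 semitones = D1.

D1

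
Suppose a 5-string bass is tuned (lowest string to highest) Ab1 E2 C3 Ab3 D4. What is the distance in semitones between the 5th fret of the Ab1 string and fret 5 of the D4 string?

Ab1 at fret 5 → Db2 (MIDI 37); D4 at fret 5 → G4 (MIDI 67).
37 − 67 = -30, so the two pitches are 30 semitones apart, with G4 the higher.

30 semitones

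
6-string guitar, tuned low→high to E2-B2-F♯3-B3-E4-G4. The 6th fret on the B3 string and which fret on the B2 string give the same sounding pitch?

B3 at fret 6 is B3 + 6 semitones = F4.
The open B2 string is 12 semitones below the open B3, so the same pitch on the B2 string lies at fret 6 + 12 = 18.

18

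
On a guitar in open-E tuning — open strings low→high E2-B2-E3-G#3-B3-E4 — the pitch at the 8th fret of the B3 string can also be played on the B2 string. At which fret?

20

B3 at fret 8 is B3 + 8 semitones = G4.
The open B2 string is 12 semitones below the open B3, so the same pitch on the B2 string lies at fret 8 + 12 = 20.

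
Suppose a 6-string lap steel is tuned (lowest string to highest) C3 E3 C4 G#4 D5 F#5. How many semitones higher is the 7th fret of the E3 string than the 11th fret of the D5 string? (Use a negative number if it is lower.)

-26 semitones

E3 at fret 7 → B3 (MIDI 59); D5 at fret 11 → C#6 (MIDI 85).
59 − 85 = -26, so the two pitches are 26 semitones apart.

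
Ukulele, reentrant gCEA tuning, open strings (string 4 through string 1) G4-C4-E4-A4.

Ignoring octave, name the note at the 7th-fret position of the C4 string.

G

Each fret is one semitone, so C4 + 7 = G.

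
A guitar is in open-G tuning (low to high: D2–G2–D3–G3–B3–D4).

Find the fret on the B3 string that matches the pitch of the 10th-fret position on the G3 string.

Fret 10 on G3 is MIDI 55 + 10 = 65 (F4). On the B3 string (open MIDI 59), that pitch is 65 − 59 = fret 6.

6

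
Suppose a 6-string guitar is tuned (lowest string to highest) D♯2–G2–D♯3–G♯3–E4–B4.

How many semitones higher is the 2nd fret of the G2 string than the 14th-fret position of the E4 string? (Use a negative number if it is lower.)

G2 at fret 2 → A2 (MIDI 45); E4 at fret 14 → F♯5 (MIDI 78).
45 − 78 = -33, so the two pitches are 33 semitones apart.

-33 semitones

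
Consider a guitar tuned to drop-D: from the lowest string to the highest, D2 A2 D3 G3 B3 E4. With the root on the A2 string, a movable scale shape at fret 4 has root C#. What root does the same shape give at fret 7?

Moving from fret 4 to fret 7 shifts the root by 3 semitones.
C# up 3 semitones is E.

E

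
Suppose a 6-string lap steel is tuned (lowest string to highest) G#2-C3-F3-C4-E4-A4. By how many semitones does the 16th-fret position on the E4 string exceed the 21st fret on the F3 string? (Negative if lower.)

6 semitones

E4 at fret 16 → G#5 (MIDI 80); F3 at fret 21 → D5 (MIDI 74).
80 − 74 = 6, so the two pitches are 6 semitones apart.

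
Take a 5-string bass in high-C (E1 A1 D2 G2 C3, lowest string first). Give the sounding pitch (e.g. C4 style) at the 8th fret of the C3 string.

G#3

C3 is MIDI 48. Adding 8 gives 56, which is G#3.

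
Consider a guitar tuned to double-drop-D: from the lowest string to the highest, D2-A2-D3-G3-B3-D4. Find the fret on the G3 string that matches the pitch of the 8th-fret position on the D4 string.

15

Fret 8 on D4 is MIDI 62 + 8 = 70 (A#4). On the G3 string (open MIDI 55), that pitch is 70 − 55 = fret 15.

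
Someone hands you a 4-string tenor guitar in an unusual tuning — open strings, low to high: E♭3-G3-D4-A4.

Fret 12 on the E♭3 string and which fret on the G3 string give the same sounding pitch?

Fret 12 on E♭3 is MIDI 51 + 12 = 63 (E♭4). On the G3 string (open MIDI 55), that pitch is 63 − 55 = fret 8.

8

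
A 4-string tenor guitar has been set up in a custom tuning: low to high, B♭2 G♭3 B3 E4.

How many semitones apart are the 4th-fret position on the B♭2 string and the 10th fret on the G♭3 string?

B♭2 at fret 4 → D3 (MIDI 50); G♭3 at fret 10 → E4 (MIDI 64).
50 − 64 = -14, so the two pitches are 14 semitones apart, with E4 the higher.

14 semitones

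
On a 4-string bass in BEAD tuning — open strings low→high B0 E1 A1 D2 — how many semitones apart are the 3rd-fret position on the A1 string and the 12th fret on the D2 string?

A1 at fret 3 → C2 (MIDI 36); D2 at fret 12 → D3 (MIDI 50).
36 − 50 = -14, so the two pitches are 14 semitones apart, with D3 the higher.

14 semitones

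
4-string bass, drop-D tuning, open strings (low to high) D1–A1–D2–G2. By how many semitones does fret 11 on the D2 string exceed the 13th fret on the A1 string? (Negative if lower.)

3 semitones

D2 at fret 11 → C#3 (MIDI 49); A1 at fret 13 → A#2 (MIDI 46).
49 − 46 = 3, so the two pitches are 3 semitones apart.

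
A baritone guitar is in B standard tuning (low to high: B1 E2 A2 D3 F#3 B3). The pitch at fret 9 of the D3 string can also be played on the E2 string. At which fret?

19

Fret 9 on D3 is MIDI 50 + 9 = 59 (B3). On the E2 string (open MIDI 40), that pitch is 59 − 40 = fret 19.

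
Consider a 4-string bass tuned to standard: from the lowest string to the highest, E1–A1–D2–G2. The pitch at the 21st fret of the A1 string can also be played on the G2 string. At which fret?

11

A1 at fret 21 is A1 + 21 semitones = F♯3.
The open G2 string is 10 semitones above the open A1, so the same pitch on the G2 string lies at fret 21 − 10 = 11.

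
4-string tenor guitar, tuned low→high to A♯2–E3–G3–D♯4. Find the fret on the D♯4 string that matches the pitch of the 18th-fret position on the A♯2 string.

A♯2 at fret 18 is A♯2 + 18 semitones = E4.
The open D♯4 string is 17 semitones above the open A♯2, so the same pitch on the D♯4 string lies at fret 18 − 17 = 1.

1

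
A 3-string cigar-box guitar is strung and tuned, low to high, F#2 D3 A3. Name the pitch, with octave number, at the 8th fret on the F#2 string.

D3

F#2 is MIDI 42. Adding 8 gives 50, which is D3.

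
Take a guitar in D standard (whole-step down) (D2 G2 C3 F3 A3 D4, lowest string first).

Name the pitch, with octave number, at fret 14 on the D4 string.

E5

D4 is MIDI 62. Adding 14 gives 76, which is E5.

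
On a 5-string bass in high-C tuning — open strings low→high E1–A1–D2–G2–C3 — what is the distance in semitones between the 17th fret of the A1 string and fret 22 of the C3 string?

A1 at fret 17 → D3 (MIDI 50); C3 at fret 22 → A#4 (MIDI 70).
50 − 70 = -20, so the two pitches are 20 semitones apart, with A#4 the higher.

20 semitones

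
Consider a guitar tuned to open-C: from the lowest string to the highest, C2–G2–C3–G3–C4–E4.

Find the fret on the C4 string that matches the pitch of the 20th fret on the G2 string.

3

Fret 20 on G2 is MIDI 43 + 20 = 63 (D#4). On the C4 string (open MIDI 60), that pitch is 63 − 60 = fret 3.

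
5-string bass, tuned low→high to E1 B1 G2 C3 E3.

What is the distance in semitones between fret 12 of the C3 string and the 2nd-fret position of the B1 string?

23 semitones

C3 at fret 12 → C4 (MIDI 60); B1 at fret 2 → Db2 (MIDI 37).
60 − 37 = 23, so the two pitches are 23 semitones apart, with C4 the higher.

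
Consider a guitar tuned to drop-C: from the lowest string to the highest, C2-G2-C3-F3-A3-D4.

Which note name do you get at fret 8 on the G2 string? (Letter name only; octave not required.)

Each fret is one semitone, so G2 + 8 = D#.
(Equivalently spelled Eb.)

D#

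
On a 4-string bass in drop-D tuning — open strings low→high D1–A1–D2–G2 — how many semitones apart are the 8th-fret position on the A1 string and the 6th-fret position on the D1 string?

9 semitones

A1 at fret 8 → F2 (MIDI 41); D1 at fret 6 → G#1 (MIDI 32).
41 − 32 = 9, so the two pitches are 9 semitones apart, with F2 the higher.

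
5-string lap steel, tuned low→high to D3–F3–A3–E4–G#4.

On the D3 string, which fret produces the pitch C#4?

C#4 is 11 semitones above the open D3 (D–D#–E–F–…–B–C–C#), so it sits at fret 11.

11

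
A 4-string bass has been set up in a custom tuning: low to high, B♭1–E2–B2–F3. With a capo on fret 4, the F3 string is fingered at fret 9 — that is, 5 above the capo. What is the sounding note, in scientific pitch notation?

D4

The capo raises the open F3 by 4 semitones to A3; fretting 5 more gives F3 + 4 + 5 = F3 + 9 semitones = D4.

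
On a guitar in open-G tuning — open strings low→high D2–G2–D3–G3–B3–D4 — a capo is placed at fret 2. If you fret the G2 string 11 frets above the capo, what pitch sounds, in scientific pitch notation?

The capo raises the open G2 by 2 semitones to A2; fretting 11 more gives G2 + 2 + 11 = G2 + 13 semitones = G#3.
(Also written Ab.)

G#3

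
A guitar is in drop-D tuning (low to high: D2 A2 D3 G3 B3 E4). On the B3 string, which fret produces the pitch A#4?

11

A#4 is 11 semitones above the open B3 (B–C–C#–D–…–G#–A–A#), so it sits at fret 11.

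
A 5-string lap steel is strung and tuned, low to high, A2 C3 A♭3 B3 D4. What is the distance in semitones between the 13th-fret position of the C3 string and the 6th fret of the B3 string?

C3 at fret 13 → D♭4 (MIDI 61); B3 at fret 6 → F4 (MIDI 65).
61 − 65 = -4, so the two pitches are 4 semitones apart, with F4 the higher.

4 semitones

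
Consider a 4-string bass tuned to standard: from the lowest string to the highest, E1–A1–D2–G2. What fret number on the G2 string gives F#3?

11

F#3 is 11 semitones above the open G2 (G–G#–A–A#–…–E–F–F#), so it sits at fret 11.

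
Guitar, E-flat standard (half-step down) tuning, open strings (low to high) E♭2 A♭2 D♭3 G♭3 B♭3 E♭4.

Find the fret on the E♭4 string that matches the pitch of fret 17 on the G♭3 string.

Fret 17 on G♭3 is MIDI 54 + 17 = 71 (B4). On the E♭4 string (open MIDI 63), that pitch is 71 − 63 = fret 8.

8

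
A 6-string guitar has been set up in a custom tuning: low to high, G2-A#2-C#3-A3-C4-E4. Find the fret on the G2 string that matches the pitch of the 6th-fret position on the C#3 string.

12

Fret 6 on C#3 is MIDI 49 + 6 = 55 (G3). On the G2 string (open MIDI 43), that pitch is 55 − 43 = fret 12.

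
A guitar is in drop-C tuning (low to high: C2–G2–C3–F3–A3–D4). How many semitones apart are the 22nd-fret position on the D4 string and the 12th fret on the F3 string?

D4 at fret 22 → C6 (MIDI 84); F3 at fret 12 → F4 (MIDI 65).
84 − 65 = 19, so the two pitches are 19 semitones apart, with C6 the higher.

19 semitones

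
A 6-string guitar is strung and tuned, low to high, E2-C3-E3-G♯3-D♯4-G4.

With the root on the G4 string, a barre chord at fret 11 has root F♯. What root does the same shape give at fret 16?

B

Moving from fret 11 to fret 16 shifts the root by 5 semitones.
F♯ up 5 semitones is B.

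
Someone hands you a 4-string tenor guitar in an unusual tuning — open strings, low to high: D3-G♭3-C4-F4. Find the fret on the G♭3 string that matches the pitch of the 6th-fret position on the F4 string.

F4 at fret 6 is F4 + 6 semitones = B4.
The open G♭3 string is 11 semitones below the open F4, so the same pitch on the G♭3 string lies at fret 6 + 11 = 17.

17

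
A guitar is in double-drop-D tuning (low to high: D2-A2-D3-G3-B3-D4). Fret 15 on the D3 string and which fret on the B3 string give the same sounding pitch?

6

D3 at fret 15 is D3 + 15 semitones = F4.
The open B3 string is 9 semitones above the open D3, so the same pitch on the B3 string lies at fret 15 − 9 = 6.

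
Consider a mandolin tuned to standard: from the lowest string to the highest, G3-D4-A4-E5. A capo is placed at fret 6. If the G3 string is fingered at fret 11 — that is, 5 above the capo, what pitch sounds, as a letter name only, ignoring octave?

F#

The capo raises the open G3 by 6 semitones to C#4; fretting 5 more gives G3 + 6 + 5 = G3 + 11 semitones, landing on F#.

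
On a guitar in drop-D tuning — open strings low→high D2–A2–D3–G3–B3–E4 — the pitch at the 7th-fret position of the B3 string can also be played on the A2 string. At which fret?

Fret 7 on B3 is MIDI 59 + 7 = 66 (F#4). On the A2 string (open MIDI 45), that pitch is 66 − 45 = fret 21.

21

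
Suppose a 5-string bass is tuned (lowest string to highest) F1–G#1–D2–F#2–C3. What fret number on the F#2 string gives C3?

6

C3 is 6 semitones above the open F#2 (F#–G–G#–A–A#–B–C), so it sits at fret 6.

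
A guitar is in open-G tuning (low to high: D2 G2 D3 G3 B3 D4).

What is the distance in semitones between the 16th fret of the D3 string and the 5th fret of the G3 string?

D3 at fret 16 → F♯4 (MIDI 66); G3 at fret 5 → C4 (MIDI 60).
66 − 60 = 6, so the two pitches are 6 semitones apart, with F♯4 the higher.

6 semitones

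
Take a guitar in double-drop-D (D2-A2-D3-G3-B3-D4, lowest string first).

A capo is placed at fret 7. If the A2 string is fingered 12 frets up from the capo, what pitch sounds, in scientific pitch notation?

E4

The capo raises the open A2 by 7 semitones to E3; fretting 12 more gives A2 + 7 + 12 = A2 + 19 semitones = E4.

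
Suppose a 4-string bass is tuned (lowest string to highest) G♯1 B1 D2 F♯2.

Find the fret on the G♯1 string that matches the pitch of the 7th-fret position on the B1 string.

Fret 7 on B1 is MIDI 35 + 7 = 42 (F♯2). On the G♯1 string (open MIDI 32), that pitch is 42 − 32 = fret 10.

10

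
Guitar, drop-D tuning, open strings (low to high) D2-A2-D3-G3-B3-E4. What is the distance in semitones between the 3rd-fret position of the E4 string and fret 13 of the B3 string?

E4 at fret 3 → G4 (MIDI 67); B3 at fret 13 → C5 (MIDI 72).
67 − 72 = -5, so the two pitches are 5 semitones apart, with C5 the higher.

5 semitones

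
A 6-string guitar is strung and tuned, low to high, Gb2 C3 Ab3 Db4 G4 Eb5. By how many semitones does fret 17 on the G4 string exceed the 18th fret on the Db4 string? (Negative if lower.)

5 semitones

G4 at fret 17 → C6 (MIDI 84); Db4 at fret 18 → G5 (MIDI 79).
84 − 79 = 5, so the two pitches are 5 semitones apart.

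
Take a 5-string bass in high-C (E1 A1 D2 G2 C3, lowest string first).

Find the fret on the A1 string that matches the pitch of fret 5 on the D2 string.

D2 at fret 5 is D2 + 5 semitones = G2.
The open A1 string is 5 semitones below the open D2, so the same pitch on the A1 string lies at fret 5 + 5 = 10.

10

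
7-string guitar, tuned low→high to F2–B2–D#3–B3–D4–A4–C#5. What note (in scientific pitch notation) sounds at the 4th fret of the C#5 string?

The open C#5 string plus 4 semitones: C#–D–D#–E–F.
No B→C boundary is crossed, so the octave stays at 5.

F5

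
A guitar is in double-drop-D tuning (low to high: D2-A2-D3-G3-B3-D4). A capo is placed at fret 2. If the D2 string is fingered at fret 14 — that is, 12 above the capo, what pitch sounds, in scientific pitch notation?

The capo raises the open D2 by 2 semitones to E2; fretting 12 more gives D2 + 2 + 12 = D2 + 14 semitones = E3.

E3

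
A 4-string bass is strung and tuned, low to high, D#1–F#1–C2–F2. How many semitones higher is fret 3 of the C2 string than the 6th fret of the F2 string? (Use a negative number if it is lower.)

-8 semitones

C2 at fret 3 → D#2 (MIDI 39); F2 at fret 6 → B2 (MIDI 47).
39 − 47 = -8, so the two pitches are 8 semitones apart.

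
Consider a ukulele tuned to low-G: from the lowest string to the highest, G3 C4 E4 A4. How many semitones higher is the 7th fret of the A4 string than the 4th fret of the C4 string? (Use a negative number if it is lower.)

12 semitones

A4 at fret 7 → E5 (MIDI 76); C4 at fret 4 → E4 (MIDI 64).
76 − 64 = 12, so the two pitches are 12 semitones apart.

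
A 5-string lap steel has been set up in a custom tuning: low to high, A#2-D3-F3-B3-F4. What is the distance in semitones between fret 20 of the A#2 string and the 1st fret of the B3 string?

A#2 at fret 20 → F#4 (MIDI 66); B3 at fret 1 → C4 (MIDI 60).
66 − 60 = 6, so the two pitches are 6 semitones apart, with F#4 the higher.

6 semitones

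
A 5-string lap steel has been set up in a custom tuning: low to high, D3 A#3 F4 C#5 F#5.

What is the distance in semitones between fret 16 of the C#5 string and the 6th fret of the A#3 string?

25 semitones

C#5 at fret 16 → F6 (MIDI 89); A#3 at fret 6 → E4 (MIDI 64).
89 − 64 = 25, so the two pitches are 25 semitones apart, with F6 the higher.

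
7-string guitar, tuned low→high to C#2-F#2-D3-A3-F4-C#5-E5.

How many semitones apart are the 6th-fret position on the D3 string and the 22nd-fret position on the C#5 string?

D3 at fret 6 → G#3 (MIDI 56); C#5 at fret 22 → B6 (MIDI 95).
56 − 95 = -39, so the two pitches are 39 semitones apart, with B6 the higher.

39 semitones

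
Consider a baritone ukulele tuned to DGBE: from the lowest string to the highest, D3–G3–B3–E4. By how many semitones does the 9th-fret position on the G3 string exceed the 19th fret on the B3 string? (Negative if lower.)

-14 semitones

G3 at fret 9 → E4 (MIDI 64); B3 at fret 19 → F#5 (MIDI 78).
64 − 78 = -14, so the two pitches are 14 semitones apart.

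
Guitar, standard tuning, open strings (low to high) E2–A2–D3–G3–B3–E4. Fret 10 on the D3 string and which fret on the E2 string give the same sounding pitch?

Fret 10 on D3 is MIDI 50 + 10 = 60 (C4). On the E2 string (open MIDI 40), that pitch is 60 − 40 = fret 20.

20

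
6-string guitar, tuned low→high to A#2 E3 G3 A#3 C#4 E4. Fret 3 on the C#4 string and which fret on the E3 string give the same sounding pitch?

12

C#4 at fret 3 is C#4 + 3 semitones = E4.
The open E3 string is 9 semitones below the open C#4, so the same pitch on the E3 string lies at fret 3 + 9 = 12.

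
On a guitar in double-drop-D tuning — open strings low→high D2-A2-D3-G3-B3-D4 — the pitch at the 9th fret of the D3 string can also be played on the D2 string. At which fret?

21

D3 at fret 9 is D3 + 9 semitones = B3.
The open D2 string is 12 semitones below the open D3, so the same pitch on the D2 string lies at fret 9 + 12 = 21.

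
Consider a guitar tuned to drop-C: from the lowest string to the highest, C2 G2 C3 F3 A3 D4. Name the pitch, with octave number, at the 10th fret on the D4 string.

C5

D4 is MIDI 62. Adding 10 gives 72, which is C5.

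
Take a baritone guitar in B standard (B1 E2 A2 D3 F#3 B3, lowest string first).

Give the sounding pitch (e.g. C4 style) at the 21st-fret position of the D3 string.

B4

Each fret is one semitone, so D3 + 21 = B4.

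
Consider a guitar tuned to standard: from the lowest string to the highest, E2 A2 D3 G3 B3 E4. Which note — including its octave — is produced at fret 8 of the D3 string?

The open D3 string plus 8 semitones: D–D#–E–F–F#–G–G#–A–A#.
No B→C boundary is crossed, so the octave stays at 3.
(Equivalently spelled B♭3.)

A♯3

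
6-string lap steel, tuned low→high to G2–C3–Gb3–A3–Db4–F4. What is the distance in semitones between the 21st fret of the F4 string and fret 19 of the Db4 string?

F4 at fret 21 → D6 (MIDI 86); Db4 at fret 19 → Ab5 (MIDI 80).
86 − 80 = 6, so the two pitches are 6 semitones apart, with D6 the higher.

6 semitones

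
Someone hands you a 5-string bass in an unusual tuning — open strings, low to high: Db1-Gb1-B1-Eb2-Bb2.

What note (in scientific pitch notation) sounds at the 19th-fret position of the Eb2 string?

The open Eb2 string plus 19 semitones: Eb–E–F–Gb–…–Ab–A–Bb.
The walk passes from B into C once, so the octave number goes from 2 to 3.
(Equivalently spelled A#3.)

Bb3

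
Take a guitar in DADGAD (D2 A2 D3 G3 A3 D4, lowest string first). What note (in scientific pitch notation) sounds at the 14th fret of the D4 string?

Each fret is one semitone, so D4 + 14 = E5.

E5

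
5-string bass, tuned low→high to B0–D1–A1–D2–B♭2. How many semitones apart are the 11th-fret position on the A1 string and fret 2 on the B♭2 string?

4 semitones

A1 at fret 11 → A♭2 (MIDI 44); B♭2 at fret 2 → C3 (MIDI 48).
44 − 48 = -4, so the two pitches are 4 semitones apart, with C3 the higher.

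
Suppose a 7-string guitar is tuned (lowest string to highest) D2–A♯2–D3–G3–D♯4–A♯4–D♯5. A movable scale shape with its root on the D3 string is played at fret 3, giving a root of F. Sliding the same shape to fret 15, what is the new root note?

Moving from fret 3 to fret 15 shifts the root by 12 semitones.
F up 12 semitones is F.

F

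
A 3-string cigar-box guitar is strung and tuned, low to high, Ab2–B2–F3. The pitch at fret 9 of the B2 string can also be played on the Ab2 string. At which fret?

Fret 9 on B2 is MIDI 47 + 9 = 56 (Ab3). On the Ab2 string (open MIDI 44), that pitch is 56 − 44 = fret 12.

12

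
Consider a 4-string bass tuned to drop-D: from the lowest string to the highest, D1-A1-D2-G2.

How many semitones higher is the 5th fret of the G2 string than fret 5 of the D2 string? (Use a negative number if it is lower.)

G2 at fret 5 → C3 (MIDI 48); D2 at fret 5 → G2 (MIDI 43).
48 − 43 = 5, so the two pitches are 5 semitones apart.

5 semitones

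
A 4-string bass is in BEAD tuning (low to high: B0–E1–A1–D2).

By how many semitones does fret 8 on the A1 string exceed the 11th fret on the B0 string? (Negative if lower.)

A1 at fret 8 → F2 (MIDI 41); B0 at fret 11 → A♯1 (MIDI 34).
41 − 34 = 7, so the two pitches are 7 semitones apart.

7 semitones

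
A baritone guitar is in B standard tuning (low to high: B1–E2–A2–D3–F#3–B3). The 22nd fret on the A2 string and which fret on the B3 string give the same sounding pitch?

A2 at fret 22 is A2 + 22 semitones = G4.
The open B3 string is 14 semitones above the open A2, so the same pitch on the B3 string lies at fret 22 − 14 = 8.

8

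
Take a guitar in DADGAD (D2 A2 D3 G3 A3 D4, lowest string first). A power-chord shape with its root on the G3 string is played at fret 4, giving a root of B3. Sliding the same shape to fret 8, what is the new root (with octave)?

D♯4

Moving from fret 4 to fret 8 shifts the root by 4 semitones.
B3 up 4 semitones is D♯4.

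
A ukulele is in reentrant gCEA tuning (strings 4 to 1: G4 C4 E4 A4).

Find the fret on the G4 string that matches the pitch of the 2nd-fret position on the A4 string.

A4 at fret 2 is A4 + 2 semitones = B4.
The open G4 string is 2 semitones below the open A4, so the same pitch on the G4 string lies at fret 2 + 2 = 4.

4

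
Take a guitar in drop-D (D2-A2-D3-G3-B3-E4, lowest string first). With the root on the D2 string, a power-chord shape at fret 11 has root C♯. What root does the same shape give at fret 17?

Moving from fret 11 to fret 17 shifts the root by 6 semitones.
C♯ up 6 semitones is G.

G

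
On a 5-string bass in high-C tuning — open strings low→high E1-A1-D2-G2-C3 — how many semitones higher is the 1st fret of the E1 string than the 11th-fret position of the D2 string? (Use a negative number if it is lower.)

E1 at fret 1 → F1 (MIDI 29); D2 at fret 11 → C#3 (MIDI 49).
29 − 49 = -20, so the two pitches are 20 semitones apart.

-20 semitones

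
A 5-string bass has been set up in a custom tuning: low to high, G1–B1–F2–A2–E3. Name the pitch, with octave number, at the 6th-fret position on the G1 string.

C♯2

G1 is MIDI 31. Adding 6 gives 37, which is C♯2.
(Equivalently spelled D♭2.)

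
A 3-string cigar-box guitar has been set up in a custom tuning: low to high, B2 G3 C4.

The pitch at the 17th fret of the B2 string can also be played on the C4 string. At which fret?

B2 at fret 17 is B2 + 17 semitones = E4.
The open C4 string is 13 semitones above the open B2, so the same pitch on the C4 string lies at fret 17 − 13 = 4.

4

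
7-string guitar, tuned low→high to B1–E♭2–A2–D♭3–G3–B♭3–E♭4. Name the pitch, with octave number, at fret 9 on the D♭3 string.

The open D♭3 string plus 9 semitones: Db–D–Eb–E–F–Gb–G–Ab–A–Bb.
No B→C boundary is crossed, so the octave stays at 3.
(Equivalently spelled A♯3.)

B♭3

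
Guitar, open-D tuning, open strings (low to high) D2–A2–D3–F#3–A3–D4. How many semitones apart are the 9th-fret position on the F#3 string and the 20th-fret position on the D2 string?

F#3 at fret 9 → D#4 (MIDI 63); D2 at fret 20 → A#3 (MIDI 58).
63 − 58 = 5, so the two pitches are 5 semitones apart, with D#4 the higher.

5 semitones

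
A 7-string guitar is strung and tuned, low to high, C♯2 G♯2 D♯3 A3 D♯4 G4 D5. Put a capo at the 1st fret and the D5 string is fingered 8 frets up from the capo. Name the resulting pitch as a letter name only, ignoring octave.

The capo raises the open D5 by 1 semitone to D♯5; fretting 8 more gives D5 + 1 + 8 = D5 + 9 semitones, landing on B.

B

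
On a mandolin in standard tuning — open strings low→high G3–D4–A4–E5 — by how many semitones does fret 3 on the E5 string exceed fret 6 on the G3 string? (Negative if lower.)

E5 at fret 3 → G5 (MIDI 79); G3 at fret 6 → C♯4 (MIDI 61).
79 − 61 = 18, so the two pitches are 18 semitones apart.

18 semitones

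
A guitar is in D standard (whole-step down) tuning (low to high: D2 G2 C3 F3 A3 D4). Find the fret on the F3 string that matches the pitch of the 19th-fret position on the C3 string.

Fret 19 on C3 is MIDI 48 + 19 = 67 (G4). On the F3 string (open MIDI 53), that pitch is 67 − 53 = fret 14.

14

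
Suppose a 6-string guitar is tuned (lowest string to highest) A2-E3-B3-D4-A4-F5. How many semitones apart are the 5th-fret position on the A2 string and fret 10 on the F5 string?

37 semitones

A2 at fret 5 → D3 (MIDI 50); F5 at fret 10 → D#6 (MIDI 87).
50 − 87 = -37, so the two pitches are 37 semitones apart, with D#6 the higher.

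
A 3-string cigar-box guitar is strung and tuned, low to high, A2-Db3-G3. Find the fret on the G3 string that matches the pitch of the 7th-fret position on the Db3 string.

1

Fret 7 on Db3 is MIDI 49 + 7 = 56 (Ab3). On the G3 string (open MIDI 55), that pitch is 56 − 55 = fret 1.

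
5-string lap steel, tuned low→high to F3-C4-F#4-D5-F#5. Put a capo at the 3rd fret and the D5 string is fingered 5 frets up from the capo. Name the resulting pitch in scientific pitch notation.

A#5

The capo raises the open D5 by 3 semitones to F5; fretting 5 more gives D5 + 3 + 5 = D5 + 8 semitones = A#5.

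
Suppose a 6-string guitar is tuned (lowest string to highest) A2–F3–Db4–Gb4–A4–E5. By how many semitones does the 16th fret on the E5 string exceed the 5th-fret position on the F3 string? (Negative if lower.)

E5 at fret 16 → Ab6 (MIDI 92); F3 at fret 5 → Bb3 (MIDI 58).
92 − 58 = 34, so the two pitches are 34 semitones apart.

34 semitones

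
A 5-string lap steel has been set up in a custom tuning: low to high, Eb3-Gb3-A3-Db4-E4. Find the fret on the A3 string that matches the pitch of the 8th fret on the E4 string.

E4 at fret 8 is E4 + 8 semitones = C5.
The open A3 string is 7 semitones below the open E4, so the same pitch on the A3 string lies at fret 8 + 7 = 15.

15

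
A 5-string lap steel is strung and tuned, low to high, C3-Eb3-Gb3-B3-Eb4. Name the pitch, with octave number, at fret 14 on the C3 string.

D4

Each fret is one semitone, so C3 + 14 = D4.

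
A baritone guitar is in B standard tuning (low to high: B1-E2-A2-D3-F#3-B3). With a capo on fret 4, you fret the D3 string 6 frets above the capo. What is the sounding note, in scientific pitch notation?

C4

The capo raises the open D3 by 4 semitones to F#3; fretting 6 more gives D3 + 4 + 6 = D3 + 10 semitones = C4.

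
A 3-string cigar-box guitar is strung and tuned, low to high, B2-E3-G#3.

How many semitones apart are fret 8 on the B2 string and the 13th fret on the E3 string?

B2 at fret 8 → G3 (MIDI 55); E3 at fret 13 → F4 (MIDI 65).
55 − 65 = -10, so the two pitches are 10 semitones apart, with F4 the higher.

10 semitones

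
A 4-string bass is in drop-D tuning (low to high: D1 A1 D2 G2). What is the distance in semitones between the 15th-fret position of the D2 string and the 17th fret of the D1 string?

D2 at fret 15 → F3 (MIDI 53); D1 at fret 17 → G2 (MIDI 43).
53 − 43 = 10, so the two pitches are 10 semitones apart, with F3 the higher.

10 semitones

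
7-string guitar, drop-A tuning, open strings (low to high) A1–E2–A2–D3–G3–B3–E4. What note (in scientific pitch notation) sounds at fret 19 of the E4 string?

The open E4 string plus 19 semitones: E–F–F#–G–…–A–A#–B.
The walk passes from B into C once, so the octave number goes from 4 to 5.

B5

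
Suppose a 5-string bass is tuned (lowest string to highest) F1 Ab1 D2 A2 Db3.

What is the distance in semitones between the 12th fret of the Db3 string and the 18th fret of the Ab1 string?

Db3 at fret 12 → Db4 (MIDI 61); Ab1 at fret 18 → D3 (MIDI 50).
61 − 50 = 11, so the two pitches are 11 semitones apart, with Db4 the higher.

11 semitones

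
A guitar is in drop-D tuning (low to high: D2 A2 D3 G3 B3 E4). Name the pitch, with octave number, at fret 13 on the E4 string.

Each fret is one semitone, so E4 + 13 = F5.

F5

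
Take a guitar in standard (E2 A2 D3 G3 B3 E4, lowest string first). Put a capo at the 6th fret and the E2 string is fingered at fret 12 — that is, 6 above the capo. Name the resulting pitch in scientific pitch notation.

E3

The capo raises the open E2 by 6 semitones to A#2; fretting 6 more gives E2 + 6 + 6 = E2 + 12 semitones = E3.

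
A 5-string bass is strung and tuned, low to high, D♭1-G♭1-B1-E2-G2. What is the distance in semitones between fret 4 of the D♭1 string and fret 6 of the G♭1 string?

7 semitones

D♭1 at fret 4 → F1 (MIDI 29); G♭1 at fret 6 → C2 (MIDI 36).
29 − 36 = -7, so the two pitches are 7 semitones apart, with C2 the higher.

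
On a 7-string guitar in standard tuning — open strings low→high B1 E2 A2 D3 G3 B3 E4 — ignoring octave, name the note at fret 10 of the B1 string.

A

Each fret is one semitone, so B1 + 10 = A.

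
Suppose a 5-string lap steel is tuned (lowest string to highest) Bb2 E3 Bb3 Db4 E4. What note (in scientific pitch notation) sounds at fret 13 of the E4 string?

F5

The open E4 string plus 13 semitones: E–F–Gb–G–…–Eb–E–F.
The walk passes from B into C once, so the octave number goes from 4 to 5.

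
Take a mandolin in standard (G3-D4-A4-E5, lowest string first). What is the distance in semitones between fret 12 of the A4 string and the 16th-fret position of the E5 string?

11 semitones

A4 at fret 12 → A5 (MIDI 81); E5 at fret 16 → G♯6 (MIDI 92).
81 − 92 = -11, so the two pitches are 11 semitones apart, with G♯6 the higher.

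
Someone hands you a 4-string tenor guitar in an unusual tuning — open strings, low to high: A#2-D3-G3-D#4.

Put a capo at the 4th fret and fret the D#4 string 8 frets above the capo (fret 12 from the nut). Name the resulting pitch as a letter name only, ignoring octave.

The capo raises the open D#4 by 4 semitones to G4; fretting 8 more gives D#4 + 4 + 8 = D#4 + 12 semitones, landing on D#.
(Also written Eb.)

D#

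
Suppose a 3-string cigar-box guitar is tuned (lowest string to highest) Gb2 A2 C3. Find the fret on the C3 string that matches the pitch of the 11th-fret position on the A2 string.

8

A2 at fret 11 is A2 + 11 semitones = Ab3.
The open C3 string is 3 semitones above the open A2, so the same pitch on the C3 string lies at fret 11 − 3 = 8.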